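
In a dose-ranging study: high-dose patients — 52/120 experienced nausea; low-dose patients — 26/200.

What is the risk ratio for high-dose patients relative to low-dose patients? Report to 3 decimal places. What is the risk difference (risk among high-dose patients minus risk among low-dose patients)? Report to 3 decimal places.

RR = 3.333; RD = 0.303

risk, high-dose patients = 52/120 = 0.4333
risk, low-dose patients = 26/200 = 0.1300
RR = 0.4333 / 0.1300 = 3.333
risk difference = 0.4333 − 0.1300 = 0.303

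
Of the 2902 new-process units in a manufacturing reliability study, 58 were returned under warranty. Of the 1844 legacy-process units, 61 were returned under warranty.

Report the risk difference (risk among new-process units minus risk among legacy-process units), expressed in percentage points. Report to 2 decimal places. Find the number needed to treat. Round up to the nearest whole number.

risk, new-process units = 58/2902 = 0.01999
risk, legacy-process units = 61/1844 = 0.03308
risk difference = 0.01999 − 0.03308 = -0.01309 → -1.31 percentage points
absolute risk difference = 0.013094
1 / 0.013094 = 76.371 → round up → 77

RD = -1.31; NNT = 77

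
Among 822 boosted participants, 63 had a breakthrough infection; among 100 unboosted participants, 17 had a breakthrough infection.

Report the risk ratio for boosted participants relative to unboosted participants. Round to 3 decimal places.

RR ≈ 0.451

risk, boosted participants = 63/822 = 0.0766
risk, unboosted participants = 17/100 = 0.1700
RR = 0.0766 / 0.1700 = 0.451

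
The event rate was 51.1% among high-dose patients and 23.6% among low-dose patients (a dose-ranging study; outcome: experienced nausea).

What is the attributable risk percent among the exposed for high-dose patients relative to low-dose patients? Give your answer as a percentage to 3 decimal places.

AR% = (0.5110 − 0.2360) / 0.5110 = 0.5382 → 53.816%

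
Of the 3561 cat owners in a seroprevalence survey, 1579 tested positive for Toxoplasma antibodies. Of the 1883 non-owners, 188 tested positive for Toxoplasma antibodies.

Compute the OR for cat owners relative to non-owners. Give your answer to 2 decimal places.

OR = (1579 × 1695) / (1982 × 188) = 2676405/372616 ≈ 7.18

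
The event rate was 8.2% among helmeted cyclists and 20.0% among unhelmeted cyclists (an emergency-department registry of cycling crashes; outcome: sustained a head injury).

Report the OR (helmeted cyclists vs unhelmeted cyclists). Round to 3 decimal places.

odds, helmeted cyclists = 0.0820/0.9180 = 0.0893
odds, unhelmeted cyclists = 0.2000/0.8000 = 0.2500
OR = 0.0893 / 0.2500 = 0.357

OR: 0.357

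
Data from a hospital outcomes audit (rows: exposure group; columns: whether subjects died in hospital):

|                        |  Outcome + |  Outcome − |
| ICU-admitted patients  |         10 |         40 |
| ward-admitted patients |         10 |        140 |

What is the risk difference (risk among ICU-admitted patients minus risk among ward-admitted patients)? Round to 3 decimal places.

0.133

risk, ICU-admitted patients = 10/50 = 0.2000
risk, ward-admitted patients = 10/150 = 0.0667
risk difference = 0.2000 − 0.0667 = 0.133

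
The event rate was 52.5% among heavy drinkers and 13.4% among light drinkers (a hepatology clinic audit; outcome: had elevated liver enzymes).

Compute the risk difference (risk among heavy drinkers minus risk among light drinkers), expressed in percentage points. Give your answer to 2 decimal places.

risk difference = 0.5250 − 0.1340 = 0.3910 → 39.10 percentage points

39.10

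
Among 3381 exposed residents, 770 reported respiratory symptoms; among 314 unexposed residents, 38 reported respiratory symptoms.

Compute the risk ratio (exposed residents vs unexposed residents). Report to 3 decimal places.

RR ≈ 1.882

risk, exposed residents = 770/3381 = 0.2277
risk, unexposed residents = 38/314 = 0.1210
RR = 0.2277 / 0.1210 = 1.882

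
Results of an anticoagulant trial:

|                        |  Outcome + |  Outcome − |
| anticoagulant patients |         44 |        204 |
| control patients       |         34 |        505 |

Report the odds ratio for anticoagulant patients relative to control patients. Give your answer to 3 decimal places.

OR = (44 × 505) / (204 × 34) = 22220/6936 ≈ 3.204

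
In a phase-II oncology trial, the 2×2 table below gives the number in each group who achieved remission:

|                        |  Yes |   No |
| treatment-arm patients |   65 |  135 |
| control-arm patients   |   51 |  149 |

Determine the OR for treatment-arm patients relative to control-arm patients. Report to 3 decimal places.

1.407

odds, treatment-arm patients = 65/135 = 0.4815
odds, control-arm patients = 51/149 = 0.3423
OR = 0.4815 / 0.3423 = 1.407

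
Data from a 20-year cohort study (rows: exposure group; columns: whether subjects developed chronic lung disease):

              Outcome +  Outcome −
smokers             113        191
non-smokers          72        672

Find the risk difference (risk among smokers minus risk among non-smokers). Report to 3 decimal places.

risk, smokers = 113/304 = 0.3717
risk, non-smokers = 72/744 = 0.0968
risk difference = 0.3717 − 0.0968 = 0.275

0.275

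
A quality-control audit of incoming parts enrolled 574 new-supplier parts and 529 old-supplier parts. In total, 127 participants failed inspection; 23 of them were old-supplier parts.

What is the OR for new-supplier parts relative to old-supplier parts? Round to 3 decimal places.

4.868

new-supplier parts with the outcome: 127 − 23 = 104
new-supplier parts without the outcome: 574 − 104 = 470
old-supplier parts without the outcome: 529 − 23 = 506
OR = (104 × 506) / (470 × 23) = 52624/10810 ≈ 4.868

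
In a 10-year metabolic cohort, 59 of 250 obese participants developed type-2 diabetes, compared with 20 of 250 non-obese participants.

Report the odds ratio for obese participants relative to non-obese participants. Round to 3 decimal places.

OR = (59 × 230) / (191 × 20) = 13570/3820 ≈ 3.552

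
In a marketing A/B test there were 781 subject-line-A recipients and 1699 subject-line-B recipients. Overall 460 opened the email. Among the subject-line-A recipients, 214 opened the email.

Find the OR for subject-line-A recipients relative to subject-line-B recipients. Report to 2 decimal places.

2.23

subject-line-A recipients without the outcome: 781 − 214 = 567
subject-line-B recipients with the outcome: 460 − 214 = 246
subject-line-B recipients without the outcome: 1699 − 246 = 1453
odds, subject-line-A recipients = 214/567 = 0.3774
odds, subject-line-B recipients = 246/1453 = 0.1693
OR = 0.3774 / 0.1693 = 2.23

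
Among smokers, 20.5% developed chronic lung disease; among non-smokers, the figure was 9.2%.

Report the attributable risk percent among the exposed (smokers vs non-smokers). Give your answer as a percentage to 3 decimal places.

AR% = (0.2050 − 0.0920) / 0.2050 = 0.5512 → 55.122%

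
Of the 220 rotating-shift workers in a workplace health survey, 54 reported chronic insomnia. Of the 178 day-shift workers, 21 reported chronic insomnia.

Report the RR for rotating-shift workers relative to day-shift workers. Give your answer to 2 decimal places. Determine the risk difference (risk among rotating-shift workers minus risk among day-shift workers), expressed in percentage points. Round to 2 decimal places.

RR = 2.08; RD = 12.75

risk, rotating-shift workers = 54/220 = 0.2455
risk, day-shift workers = 21/178 = 0.1180
RR = 0.2455 / 0.1180 = 2.08
risk difference = 0.2455 − 0.1180 = 0.1275 → 12.75 percentage points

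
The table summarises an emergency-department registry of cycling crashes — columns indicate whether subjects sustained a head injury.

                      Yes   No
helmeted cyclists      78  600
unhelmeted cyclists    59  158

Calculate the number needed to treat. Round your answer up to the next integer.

risk, helmeted cyclists = 78/678 = 0.115044
risk, unhelmeted cyclists = 59/217 = 0.271889
absolute risk difference = 0.156845
1 / 0.156845 = 6.376 → round up → 7

NNT: 7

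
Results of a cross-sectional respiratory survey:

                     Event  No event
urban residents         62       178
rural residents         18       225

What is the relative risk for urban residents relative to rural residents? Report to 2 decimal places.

risk, urban residents = 62/240 = 0.2583
risk, rural residents = 18/243 = 0.0741
RR = 0.2583 / 0.0741 = 3.49

3.49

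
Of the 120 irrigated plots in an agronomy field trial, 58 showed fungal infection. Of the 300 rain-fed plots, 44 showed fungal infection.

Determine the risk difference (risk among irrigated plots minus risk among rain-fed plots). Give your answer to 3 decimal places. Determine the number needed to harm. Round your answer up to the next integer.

RD = 0.337; NNH = 3

risk, irrigated plots = 58/120 = 0.4833
risk, rain-fed plots = 44/300 = 0.1467
risk difference = 0.4833 − 0.1467 = 0.337
absolute risk difference = 0.336667
1 / 0.336667 = 2.970 → round up → 3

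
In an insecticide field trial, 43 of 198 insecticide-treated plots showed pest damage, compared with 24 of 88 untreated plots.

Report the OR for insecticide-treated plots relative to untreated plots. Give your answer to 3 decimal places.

OR = (43 × 64) / (155 × 24) = 2752/3720 ≈ 0.740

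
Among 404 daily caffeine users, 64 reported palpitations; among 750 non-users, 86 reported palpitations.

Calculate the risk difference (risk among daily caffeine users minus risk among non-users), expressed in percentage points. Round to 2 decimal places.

RD: 4.37

risk, daily caffeine users = 64/404 = 0.1584
risk, non-users = 86/750 = 0.1147
risk difference = 0.1584 − 0.1147 = 0.0437 → 4.37 percentage points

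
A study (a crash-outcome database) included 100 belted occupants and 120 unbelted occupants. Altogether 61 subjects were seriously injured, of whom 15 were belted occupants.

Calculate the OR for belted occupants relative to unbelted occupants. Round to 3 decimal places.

OR ≈ 0.284

belted occupants without the outcome: 100 − 15 = 85
unbelted occupants with the outcome: 61 − 15 = 46
unbelted occupants without the outcome: 120 − 46 = 74
odds, belted occupants = 15/85 = 0.1765
odds, unbelted occupants = 46/74 = 0.6216
OR = 0.1765 / 0.6216 = 0.284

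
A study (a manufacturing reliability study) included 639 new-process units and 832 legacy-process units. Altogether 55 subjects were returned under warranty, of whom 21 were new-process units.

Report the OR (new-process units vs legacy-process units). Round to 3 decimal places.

OR ≈ 0.798

new-process units without the outcome: 639 − 21 = 618
legacy-process units with the outcome: 55 − 21 = 34
legacy-process units without the outcome: 832 − 34 = 798
OR = (21 × 798) / (618 × 34) = 16758/21012 ≈ 0.798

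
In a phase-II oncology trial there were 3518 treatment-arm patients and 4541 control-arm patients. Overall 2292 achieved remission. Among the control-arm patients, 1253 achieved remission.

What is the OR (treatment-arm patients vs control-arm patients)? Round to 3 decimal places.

1.100

treatment-arm patients with the outcome: 2292 − 1253 = 1039
treatment-arm patients without the outcome: 3518 − 1039 = 2479
control-arm patients without the outcome: 4541 − 1253 = 3288
odds, treatment-arm patients = 1039/2479 = 0.4191
odds, control-arm patients = 1253/3288 = 0.3811
OR = 0.4191 / 0.3811 = 1.100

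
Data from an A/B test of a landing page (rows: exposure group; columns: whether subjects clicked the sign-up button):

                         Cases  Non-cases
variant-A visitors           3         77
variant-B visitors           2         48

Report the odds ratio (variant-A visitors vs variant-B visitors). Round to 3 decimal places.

odds, variant-A visitors = 3/77 = 0.03896
odds, variant-B visitors = 2/48 = 0.04167
OR = 0.03896 / 0.04167 = 0.935

0.935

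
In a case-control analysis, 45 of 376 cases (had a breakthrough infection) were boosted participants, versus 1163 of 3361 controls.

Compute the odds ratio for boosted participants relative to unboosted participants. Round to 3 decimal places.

OR = (45 × 2198) / (1163 × 331) = 98910/384953 ≈ 0.257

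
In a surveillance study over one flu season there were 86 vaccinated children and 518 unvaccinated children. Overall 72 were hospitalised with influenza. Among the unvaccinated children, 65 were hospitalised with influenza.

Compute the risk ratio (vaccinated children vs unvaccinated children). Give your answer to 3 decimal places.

RR = 0.649

vaccinated children with the outcome: 72 − 65 = 7
vaccinated children without the outcome: 86 − 7 = 79
unvaccinated children without the outcome: 518 − 65 = 453
risk, vaccinated children = 7/86 = 0.0814
risk, unvaccinated children = 65/518 = 0.1255
RR = 0.0814 / 0.1255 = 0.649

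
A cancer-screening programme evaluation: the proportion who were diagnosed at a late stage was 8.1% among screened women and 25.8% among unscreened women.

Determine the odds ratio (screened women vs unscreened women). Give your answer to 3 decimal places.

OR ≈ 0.253

odds, screened women = 0.0810/0.9190 = 0.0881
odds, unscreened women = 0.2580/0.7420 = 0.3477
OR = 0.0881 / 0.3477 = 0.253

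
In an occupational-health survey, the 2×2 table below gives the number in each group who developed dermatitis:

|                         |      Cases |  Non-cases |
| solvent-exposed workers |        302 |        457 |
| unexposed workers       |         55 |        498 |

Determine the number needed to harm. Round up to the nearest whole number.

risk, solvent-exposed workers = 302/759 = 0.397892
risk, unexposed workers = 55/553 = 0.099458
absolute risk difference = 0.298434
1 / 0.298434 = 3.351 → round up → 4

NNH ≈ 4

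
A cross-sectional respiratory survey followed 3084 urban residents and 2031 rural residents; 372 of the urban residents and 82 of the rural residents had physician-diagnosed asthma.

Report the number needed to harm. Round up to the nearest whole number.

risk, urban residents = 372/3084 = 0.120623
risk, rural residents = 82/2031 = 0.040374
absolute risk difference = 0.080248
1 / 0.080248 = 12.461 → round up → 13

NNH: 13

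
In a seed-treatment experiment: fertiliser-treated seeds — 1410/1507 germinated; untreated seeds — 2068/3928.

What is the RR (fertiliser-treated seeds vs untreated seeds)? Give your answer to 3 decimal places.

risk, fertiliser-treated seeds = 1410/1507 = 0.9356
risk, untreated seeds = 2068/3928 = 0.5265
RR = 0.9356 / 0.5265 = 1.777

1.777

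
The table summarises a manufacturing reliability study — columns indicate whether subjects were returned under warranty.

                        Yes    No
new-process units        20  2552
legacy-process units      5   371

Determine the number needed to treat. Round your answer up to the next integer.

NNT: 182

risk, new-process units = 20/2572 = 0.007776
risk, legacy-process units = 5/376 = 0.013298
absolute risk difference = 0.005522
1 / 0.005522 = 181.094 → round up → 182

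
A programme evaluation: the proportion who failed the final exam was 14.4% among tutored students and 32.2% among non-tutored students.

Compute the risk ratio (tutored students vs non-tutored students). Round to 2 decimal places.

RR = 0.1440 / 0.3220 = 0.45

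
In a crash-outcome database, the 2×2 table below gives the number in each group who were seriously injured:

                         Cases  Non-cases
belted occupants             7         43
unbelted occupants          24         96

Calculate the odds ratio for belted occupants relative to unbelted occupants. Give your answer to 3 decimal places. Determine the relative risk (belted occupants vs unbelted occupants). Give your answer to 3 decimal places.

OR = 0.651; RR = 0.700

OR = (7 × 96) / (43 × 24) = 672/1032 ≈ 0.651
risk, belted occupants = 7/50 = 0.1400
risk, unbelted occupants = 24/120 = 0.2000
RR = 0.1400 / 0.2000 = 0.700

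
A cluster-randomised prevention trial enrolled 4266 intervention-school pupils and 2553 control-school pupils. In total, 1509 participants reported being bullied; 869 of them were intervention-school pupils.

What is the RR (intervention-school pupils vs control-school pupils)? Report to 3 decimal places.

intervention-school pupils without the outcome: 4266 − 869 = 3397
control-school pupils with the outcome: 1509 − 869 = 640
control-school pupils without the outcome: 2553 − 640 = 1913
risk, intervention-school pupils = 869/4266 = 0.2037
risk, control-school pupils = 640/2553 = 0.2507
RR = 0.2037 / 0.2507 = 0.813

0.813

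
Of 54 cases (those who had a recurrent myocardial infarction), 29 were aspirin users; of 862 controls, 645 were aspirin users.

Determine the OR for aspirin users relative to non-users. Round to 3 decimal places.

OR = 0.390

odds, aspirin users = 29/645 = 0.04496
odds, non-users = 25/217 = 0.11521
OR = 0.04496 / 0.11521 = 0.390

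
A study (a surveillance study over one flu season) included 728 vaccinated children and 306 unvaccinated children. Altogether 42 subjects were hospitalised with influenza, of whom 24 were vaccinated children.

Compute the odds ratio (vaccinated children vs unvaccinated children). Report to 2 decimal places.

vaccinated children without the outcome: 728 − 24 = 704
unvaccinated children with the outcome: 42 − 24 = 18
unvaccinated children without the outcome: 306 − 18 = 288
OR = (24 × 288) / (704 × 18) = 6912/12672 ≈ 0.55

0.55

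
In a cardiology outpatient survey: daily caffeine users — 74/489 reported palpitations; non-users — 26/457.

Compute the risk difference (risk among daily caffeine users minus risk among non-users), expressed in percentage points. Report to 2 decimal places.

9.44

risk, daily caffeine users = 74/489 = 0.1513
risk, non-users = 26/457 = 0.0569
risk difference = 0.1513 − 0.0569 = 0.0944 → 9.44 percentage points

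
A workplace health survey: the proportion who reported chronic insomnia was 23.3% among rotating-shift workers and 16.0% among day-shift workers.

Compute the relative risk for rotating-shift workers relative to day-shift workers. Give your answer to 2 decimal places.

RR = 0.2330 / 0.1600 = 1.46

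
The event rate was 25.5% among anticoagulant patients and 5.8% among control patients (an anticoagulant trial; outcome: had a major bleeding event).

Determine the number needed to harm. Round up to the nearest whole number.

6

absolute risk difference = 0.197000
1 / 0.197000 = 5.076 → round up → 6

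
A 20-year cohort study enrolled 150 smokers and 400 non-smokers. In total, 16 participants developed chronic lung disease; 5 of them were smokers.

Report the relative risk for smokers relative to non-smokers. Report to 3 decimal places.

RR = 1.212

smokers without the outcome: 150 − 5 = 145
non-smokers with the outcome: 16 − 5 = 11
non-smokers without the outcome: 400 − 11 = 389
risk, smokers = 5/150 = 0.03333
risk, non-smokers = 11/400 = 0.02750
RR = 0.03333 / 0.02750 = 1.212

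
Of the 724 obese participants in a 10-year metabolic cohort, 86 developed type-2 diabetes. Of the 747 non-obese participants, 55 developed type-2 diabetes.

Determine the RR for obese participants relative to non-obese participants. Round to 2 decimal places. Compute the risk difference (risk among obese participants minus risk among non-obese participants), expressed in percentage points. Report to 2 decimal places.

risk, obese participants = 86/724 = 0.1188
risk, non-obese participants = 55/747 = 0.0736
RR = 0.1188 / 0.0736 = 1.61
risk difference = 0.1188 − 0.0736 = 0.0452 → 4.52 percentage points

RR = 1.61; RD = 4.52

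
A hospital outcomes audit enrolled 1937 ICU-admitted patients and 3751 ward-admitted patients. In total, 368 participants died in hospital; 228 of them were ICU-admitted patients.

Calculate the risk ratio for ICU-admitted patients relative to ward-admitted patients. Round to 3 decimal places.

ICU-admitted patients without the outcome: 1937 − 228 = 1709
ward-admitted patients with the outcome: 368 − 228 = 140
ward-admitted patients without the outcome: 3751 − 140 = 3611
risk, ICU-admitted patients = 228/1937 = 0.11771
risk, ward-admitted patients = 140/3751 = 0.03732
RR = 0.11771 / 0.03732 = 3.154

RR: 3.154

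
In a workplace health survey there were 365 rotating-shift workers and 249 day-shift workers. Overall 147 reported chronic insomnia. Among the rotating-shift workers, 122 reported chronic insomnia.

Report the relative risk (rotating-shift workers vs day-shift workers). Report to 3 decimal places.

3.329

rotating-shift workers without the outcome: 365 − 122 = 243
day-shift workers with the outcome: 147 − 122 = 25
day-shift workers without the outcome: 249 − 25 = 224
risk, rotating-shift workers = 122/365 = 0.3342
risk, day-shift workers = 25/249 = 0.1004
RR = 0.3342 / 0.1004 = 3.329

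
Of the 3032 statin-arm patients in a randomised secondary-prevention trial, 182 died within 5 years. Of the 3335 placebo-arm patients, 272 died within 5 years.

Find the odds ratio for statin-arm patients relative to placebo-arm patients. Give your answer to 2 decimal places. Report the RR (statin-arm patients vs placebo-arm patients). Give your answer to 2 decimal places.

odds, statin-arm patients = 182/2850 = 0.0639
odds, placebo-arm patients = 272/3063 = 0.0888
OR = 0.0639 / 0.0888 = 0.72
risk, statin-arm patients = 182/3032 = 0.0600
risk, placebo-arm patients = 272/3335 = 0.0816
RR = 0.0600 / 0.0816 = 0.74

OR = 0.72; RR = 0.74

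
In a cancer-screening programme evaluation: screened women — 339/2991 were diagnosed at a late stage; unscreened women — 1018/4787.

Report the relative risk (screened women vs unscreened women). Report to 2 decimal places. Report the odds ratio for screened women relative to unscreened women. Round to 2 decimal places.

risk, screened women = 339/2991 = 0.1133
risk, unscreened women = 1018/4787 = 0.2127
RR = 0.1133 / 0.2127 = 0.53
odds, screened women = 339/2652 = 0.1278
odds, unscreened women = 1018/3769 = 0.2701
OR = 0.1278 / 0.2701 = 0.47

RR = 0.53; OR = 0.47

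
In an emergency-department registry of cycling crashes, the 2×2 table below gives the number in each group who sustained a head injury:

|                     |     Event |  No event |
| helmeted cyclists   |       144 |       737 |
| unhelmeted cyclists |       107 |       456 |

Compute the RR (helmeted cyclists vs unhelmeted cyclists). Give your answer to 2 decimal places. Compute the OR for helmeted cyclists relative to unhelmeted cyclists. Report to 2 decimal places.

risk, helmeted cyclists = 144/881 = 0.1635
risk, unhelmeted cyclists = 107/563 = 0.1901
RR = 0.1635 / 0.1901 = 0.86
OR = (144 × 456) / (737 × 107) = 65664/78859 ≈ 0.83

RR = 0.86; OR = 0.83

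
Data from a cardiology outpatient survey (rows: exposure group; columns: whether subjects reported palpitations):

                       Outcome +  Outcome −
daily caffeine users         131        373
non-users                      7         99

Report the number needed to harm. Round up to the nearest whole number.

6

risk, daily caffeine users = 131/504 = 0.259921
risk, non-users = 7/106 = 0.066038
absolute risk difference = 0.193883
1 / 0.193883 = 5.158 → round up → 6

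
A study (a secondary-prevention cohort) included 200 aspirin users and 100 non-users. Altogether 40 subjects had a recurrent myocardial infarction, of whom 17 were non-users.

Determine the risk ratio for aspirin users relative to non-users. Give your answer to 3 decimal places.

aspirin users with the outcome: 40 − 17 = 23
aspirin users without the outcome: 200 − 23 = 177
non-users without the outcome: 100 − 17 = 83
risk, aspirin users = 23/200 = 0.1150
risk, non-users = 17/100 = 0.1700
RR = 0.1150 / 0.1700 = 0.676

0.676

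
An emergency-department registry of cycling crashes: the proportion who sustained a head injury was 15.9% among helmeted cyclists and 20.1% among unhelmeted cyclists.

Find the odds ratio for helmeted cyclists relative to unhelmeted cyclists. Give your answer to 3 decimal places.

odds, helmeted cyclists = 0.1590/0.8410 = 0.1891
odds, unhelmeted cyclists = 0.2010/0.7990 = 0.2516
OR = 0.1891 / 0.2516 = 0.752

OR ≈ 0.752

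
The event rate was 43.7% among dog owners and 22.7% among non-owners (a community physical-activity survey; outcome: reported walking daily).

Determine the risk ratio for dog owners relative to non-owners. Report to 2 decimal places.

RR = 0.4370 / 0.2270 = 1.93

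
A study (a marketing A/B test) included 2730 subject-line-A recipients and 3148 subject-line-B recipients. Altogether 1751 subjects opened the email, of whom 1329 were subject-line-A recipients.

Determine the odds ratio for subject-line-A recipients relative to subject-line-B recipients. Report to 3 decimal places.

subject-line-A recipients without the outcome: 2730 − 1329 = 1401
subject-line-B recipients with the outcome: 1751 − 1329 = 422
subject-line-B recipients without the outcome: 3148 − 422 = 2726
OR = (1329 × 2726) / (1401 × 422) = 3622854/591222 ≈ 6.128

OR: 6.128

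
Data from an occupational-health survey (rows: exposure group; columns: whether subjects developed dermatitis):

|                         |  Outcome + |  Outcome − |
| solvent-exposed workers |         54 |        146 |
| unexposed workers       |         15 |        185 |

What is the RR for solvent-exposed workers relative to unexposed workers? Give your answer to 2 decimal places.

RR = 3.60

risk, solvent-exposed workers = 54/200 = 0.2700
risk, unexposed workers = 15/200 = 0.0750
RR = 0.2700 / 0.0750 = 3.60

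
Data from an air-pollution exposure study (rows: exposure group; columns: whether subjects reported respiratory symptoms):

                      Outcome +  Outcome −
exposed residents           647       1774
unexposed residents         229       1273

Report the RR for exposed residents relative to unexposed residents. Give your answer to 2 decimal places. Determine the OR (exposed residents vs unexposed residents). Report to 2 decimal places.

RR = 1.75; OR = 2.03

risk, exposed residents = 647/2421 = 0.2672
risk, unexposed residents = 229/1502 = 0.1525
RR = 0.2672 / 0.1525 = 1.75
odds, exposed residents = 647/1774 = 0.3647
odds, unexposed residents = 229/1273 = 0.1799
OR = 0.3647 / 0.1799 = 2.03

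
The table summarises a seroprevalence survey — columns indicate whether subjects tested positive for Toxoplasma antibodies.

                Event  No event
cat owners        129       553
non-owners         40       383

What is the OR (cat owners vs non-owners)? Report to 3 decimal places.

OR = (129 × 383) / (553 × 40) = 49407/22120 ≈ 2.234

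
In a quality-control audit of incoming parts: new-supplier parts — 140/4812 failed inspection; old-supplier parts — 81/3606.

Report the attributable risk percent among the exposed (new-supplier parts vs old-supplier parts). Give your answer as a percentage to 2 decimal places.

risk, new-supplier parts = 140/4812 = 0.02909
risk, old-supplier parts = 81/3606 = 0.02246
AR% = (0.02909 − 0.02246) / 0.02909 = 0.2279 → 22.79%

AR% = 22.79%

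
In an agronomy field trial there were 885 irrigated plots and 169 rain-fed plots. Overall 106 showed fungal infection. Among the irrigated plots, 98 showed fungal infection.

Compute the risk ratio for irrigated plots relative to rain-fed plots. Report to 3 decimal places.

irrigated plots without the outcome: 885 − 98 = 787
rain-fed plots with the outcome: 106 − 98 = 8
rain-fed plots without the outcome: 169 − 8 = 161
risk, irrigated plots = 98/885 = 0.11073
risk, rain-fed plots = 8/169 = 0.04734
RR = 0.11073 / 0.04734 = 2.339

RR ≈ 2.339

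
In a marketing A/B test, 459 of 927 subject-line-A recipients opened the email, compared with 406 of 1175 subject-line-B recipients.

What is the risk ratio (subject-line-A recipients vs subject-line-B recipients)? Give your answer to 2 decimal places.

risk, subject-line-A recipients = 459/927 = 0.4951
risk, subject-line-B recipients = 406/1175 = 0.3455
RR = 0.4951 / 0.3455 = 1.43

RR: 1.43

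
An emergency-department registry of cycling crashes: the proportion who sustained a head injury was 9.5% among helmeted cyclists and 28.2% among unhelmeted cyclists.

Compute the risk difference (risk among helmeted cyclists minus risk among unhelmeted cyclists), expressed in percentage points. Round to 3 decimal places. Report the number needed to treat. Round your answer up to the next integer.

RD = -18.700; NNT = 6

risk difference = 0.0950 − 0.2820 = -0.1870 → -18.700 percentage points
absolute risk difference = 0.187000
1 / 0.187000 = 5.348 → round up → 6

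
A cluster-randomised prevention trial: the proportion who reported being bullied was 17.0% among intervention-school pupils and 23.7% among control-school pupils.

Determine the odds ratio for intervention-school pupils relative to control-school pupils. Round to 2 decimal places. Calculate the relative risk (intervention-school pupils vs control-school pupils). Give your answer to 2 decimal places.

odds, intervention-school pupils = 0.1700/0.8300 = 0.2048
odds, control-school pupils = 0.2370/0.7630 = 0.3106
OR = 0.2048 / 0.3106 = 0.66
RR = 0.1700 / 0.2370 = 0.72

OR = 0.66; RR = 0.72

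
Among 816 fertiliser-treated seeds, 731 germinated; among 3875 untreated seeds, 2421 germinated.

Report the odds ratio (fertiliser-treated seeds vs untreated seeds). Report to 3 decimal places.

OR = (731 × 1454) / (85 × 2421) = 1062874/205785 ≈ 5.165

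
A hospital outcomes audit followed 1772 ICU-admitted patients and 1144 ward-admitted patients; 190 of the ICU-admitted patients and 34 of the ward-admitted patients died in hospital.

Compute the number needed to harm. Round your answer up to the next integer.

risk, ICU-admitted patients = 190/1772 = 0.107223
risk, ward-admitted patients = 34/1144 = 0.029720
absolute risk difference = 0.077503
1 / 0.077503 = 12.903 → round up → 13

13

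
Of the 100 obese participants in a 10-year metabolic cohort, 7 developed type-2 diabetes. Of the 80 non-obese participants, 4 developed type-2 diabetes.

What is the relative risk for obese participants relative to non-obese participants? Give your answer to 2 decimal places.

RR: 1.40

risk, obese participants = 7/100 = 0.0700
risk, non-obese participants = 4/80 = 0.0500
RR = 0.0700 / 0.0500 = 1.40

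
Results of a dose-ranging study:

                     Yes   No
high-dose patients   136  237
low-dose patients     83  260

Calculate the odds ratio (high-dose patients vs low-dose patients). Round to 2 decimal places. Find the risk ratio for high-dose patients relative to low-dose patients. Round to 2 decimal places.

OR = (136 × 260) / (237 × 83) = 35360/19671 ≈ 1.80
risk, high-dose patients = 136/373 = 0.3646
risk, low-dose patients = 83/343 = 0.2420
RR = 0.3646 / 0.2420 = 1.51

OR = 1.80; RR = 1.51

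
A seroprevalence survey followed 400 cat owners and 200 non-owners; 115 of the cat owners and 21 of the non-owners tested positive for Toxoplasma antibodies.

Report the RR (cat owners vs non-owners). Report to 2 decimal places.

risk, cat owners = 115/400 = 0.2875
risk, non-owners = 21/200 = 0.1050
RR = 0.2875 / 0.1050 = 2.74

RR: 2.74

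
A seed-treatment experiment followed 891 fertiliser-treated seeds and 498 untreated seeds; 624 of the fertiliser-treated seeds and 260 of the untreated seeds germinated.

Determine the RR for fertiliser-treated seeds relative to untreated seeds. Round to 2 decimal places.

RR = 1.34

risk, fertiliser-treated seeds = 624/891 = 0.7003
risk, untreated seeds = 260/498 = 0.5221
RR = 0.7003 / 0.5221 = 1.34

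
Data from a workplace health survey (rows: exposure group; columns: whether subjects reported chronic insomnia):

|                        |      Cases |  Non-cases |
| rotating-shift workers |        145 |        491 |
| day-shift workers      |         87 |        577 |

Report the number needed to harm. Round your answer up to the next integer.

risk, rotating-shift workers = 145/636 = 0.227987
risk, day-shift workers = 87/664 = 0.131024
absolute risk difference = 0.096963
1 / 0.096963 = 10.313 → round up → 11

NNH = 11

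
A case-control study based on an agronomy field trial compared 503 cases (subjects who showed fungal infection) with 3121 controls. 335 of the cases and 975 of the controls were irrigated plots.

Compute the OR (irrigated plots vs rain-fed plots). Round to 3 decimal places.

OR = (335 × 2146) / (975 × 168) = 718910/163800 ≈ 4.389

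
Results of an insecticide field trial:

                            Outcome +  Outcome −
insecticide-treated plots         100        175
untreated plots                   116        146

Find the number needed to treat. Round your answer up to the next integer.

NNT ≈ 13

risk, insecticide-treated plots = 100/275 = 0.363636
risk, untreated plots = 116/262 = 0.442748
absolute risk difference = 0.079112
1 / 0.079112 = 12.640 → round up → 13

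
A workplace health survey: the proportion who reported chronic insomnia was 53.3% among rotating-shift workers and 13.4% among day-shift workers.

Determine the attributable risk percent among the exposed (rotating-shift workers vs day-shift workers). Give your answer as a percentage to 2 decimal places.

AR% = (0.5330 − 0.1340) / 0.5330 = 0.7486 → 74.86%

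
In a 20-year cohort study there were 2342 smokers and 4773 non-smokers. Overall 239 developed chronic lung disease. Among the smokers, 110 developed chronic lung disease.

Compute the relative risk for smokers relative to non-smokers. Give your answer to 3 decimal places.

smokers without the outcome: 2342 − 110 = 2232
non-smokers with the outcome: 239 − 110 = 129
non-smokers without the outcome: 4773 − 129 = 4644
risk, smokers = 110/2342 = 0.04697
risk, non-smokers = 129/4773 = 0.02703
RR = 0.04697 / 0.02703 = 1.738

1.738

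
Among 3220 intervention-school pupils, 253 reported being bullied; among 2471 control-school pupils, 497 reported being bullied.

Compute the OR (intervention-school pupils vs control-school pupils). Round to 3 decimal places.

odds, intervention-school pupils = 253/2967 = 0.0853
odds, control-school pupils = 497/1974 = 0.2518
OR = 0.0853 / 0.2518 = 0.339

OR ≈ 0.339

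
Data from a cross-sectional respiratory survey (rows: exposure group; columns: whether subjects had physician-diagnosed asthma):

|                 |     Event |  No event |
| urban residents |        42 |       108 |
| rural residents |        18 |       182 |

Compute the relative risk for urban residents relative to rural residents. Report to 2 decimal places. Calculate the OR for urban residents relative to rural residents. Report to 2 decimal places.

RR = 3.11; OR = 3.93

risk, urban residents = 42/150 = 0.2800
risk, rural residents = 18/200 = 0.0900
RR = 0.2800 / 0.0900 = 3.11
OR = (42 × 182) / (108 × 18) = 7644/1944 ≈ 3.93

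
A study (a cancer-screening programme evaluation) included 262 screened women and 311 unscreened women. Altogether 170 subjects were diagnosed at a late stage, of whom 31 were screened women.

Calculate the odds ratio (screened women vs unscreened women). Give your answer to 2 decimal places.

OR: 0.17

screened women without the outcome: 262 − 31 = 231
unscreened women with the outcome: 170 − 31 = 139
unscreened women without the outcome: 311 − 139 = 172
OR = (31 × 172) / (231 × 139) = 5332/32109 ≈ 0.17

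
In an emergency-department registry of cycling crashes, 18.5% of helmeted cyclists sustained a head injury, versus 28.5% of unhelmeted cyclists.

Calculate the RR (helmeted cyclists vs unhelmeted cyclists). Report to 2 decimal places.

RR = 0.1850 / 0.2850 = 0.65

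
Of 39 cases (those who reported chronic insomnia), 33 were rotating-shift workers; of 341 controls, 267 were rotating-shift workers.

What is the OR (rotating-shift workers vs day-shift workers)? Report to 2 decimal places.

OR = (33 × 74) / (267 × 6) = 2442/1602 ≈ 1.52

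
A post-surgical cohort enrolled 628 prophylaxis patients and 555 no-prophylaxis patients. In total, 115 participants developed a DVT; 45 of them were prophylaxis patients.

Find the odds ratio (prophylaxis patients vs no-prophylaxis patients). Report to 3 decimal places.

prophylaxis patients without the outcome: 628 − 45 = 583
no-prophylaxis patients with the outcome: 115 − 45 = 70
no-prophylaxis patients without the outcome: 555 − 70 = 485
OR = (45 × 485) / (583 × 70) = 21825/40810 ≈ 0.535

OR: 0.535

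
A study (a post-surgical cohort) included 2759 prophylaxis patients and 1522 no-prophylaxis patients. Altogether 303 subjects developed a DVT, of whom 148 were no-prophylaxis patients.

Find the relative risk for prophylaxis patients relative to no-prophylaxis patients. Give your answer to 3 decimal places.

prophylaxis patients with the outcome: 303 − 148 = 155
prophylaxis patients without the outcome: 2759 − 155 = 2604
no-prophylaxis patients without the outcome: 1522 − 148 = 1374
risk, prophylaxis patients = 155/2759 = 0.0562
risk, no-prophylaxis patients = 148/1522 = 0.0972
RR = 0.0562 / 0.0972 = 0.578

RR = 0.578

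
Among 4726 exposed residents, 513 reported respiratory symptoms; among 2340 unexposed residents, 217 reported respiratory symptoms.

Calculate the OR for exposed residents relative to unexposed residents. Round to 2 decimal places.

odds, exposed residents = 513/4213 = 0.1218
odds, unexposed residents = 217/2123 = 0.1022
OR = 0.1218 / 0.1022 = 1.19

1.19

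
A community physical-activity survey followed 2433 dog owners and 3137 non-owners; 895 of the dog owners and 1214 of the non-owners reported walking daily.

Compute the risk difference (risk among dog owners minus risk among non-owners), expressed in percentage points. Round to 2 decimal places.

-1.91

risk, dog owners = 895/2433 = 0.3679
risk, non-owners = 1214/3137 = 0.3870
risk difference = 0.3679 − 0.3870 = -0.0191 → -1.91 percentage points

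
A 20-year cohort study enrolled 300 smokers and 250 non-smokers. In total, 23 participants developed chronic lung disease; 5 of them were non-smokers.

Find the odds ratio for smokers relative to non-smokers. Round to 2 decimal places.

smokers with the outcome: 23 − 5 = 18
smokers without the outcome: 300 − 18 = 282
non-smokers without the outcome: 250 − 5 = 245
OR = (18 × 245) / (282 × 5) = 4410/1410 ≈ 3.13

3.13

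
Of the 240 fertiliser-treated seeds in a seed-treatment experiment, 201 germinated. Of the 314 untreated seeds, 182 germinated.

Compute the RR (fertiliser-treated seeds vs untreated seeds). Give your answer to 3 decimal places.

1.445

risk, fertiliser-treated seeds = 201/240 = 0.8375
risk, untreated seeds = 182/314 = 0.5796
RR = 0.8375 / 0.5796 = 1.445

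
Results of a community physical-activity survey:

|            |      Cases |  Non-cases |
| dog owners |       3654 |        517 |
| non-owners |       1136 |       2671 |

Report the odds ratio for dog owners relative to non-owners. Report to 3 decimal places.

OR = (3654 × 2671) / (517 × 1136) = 9759834/587312 ≈ 16.618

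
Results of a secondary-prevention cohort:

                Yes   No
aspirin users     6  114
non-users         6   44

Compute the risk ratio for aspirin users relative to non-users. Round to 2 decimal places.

RR ≈ 0.42

risk, aspirin users = 6/120 = 0.0500
risk, non-users = 6/50 = 0.1200
RR = 0.0500 / 0.1200 = 0.42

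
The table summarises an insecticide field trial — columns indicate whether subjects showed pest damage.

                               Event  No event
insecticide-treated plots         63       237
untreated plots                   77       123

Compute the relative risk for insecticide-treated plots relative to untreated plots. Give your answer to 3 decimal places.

0.545

risk, insecticide-treated plots = 63/300 = 0.2100
risk, untreated plots = 77/200 = 0.3850
RR = 0.2100 / 0.3850 = 0.545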